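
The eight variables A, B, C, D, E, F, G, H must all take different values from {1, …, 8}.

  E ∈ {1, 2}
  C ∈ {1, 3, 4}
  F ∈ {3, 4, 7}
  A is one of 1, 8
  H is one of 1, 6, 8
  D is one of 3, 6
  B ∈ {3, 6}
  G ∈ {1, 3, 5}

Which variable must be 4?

The 8 variables together cover exactly {1, 2, 3, 4, 5, 6, 7, 8} — 8 values for 8 variables — and 2 appears only in E's list, so E = 2.
The 7 still-open variables draw from only 7 values {1, 3, 4, 5, 6, 7, 8}, so each is used; only G can be 5, hence G = 5.
The 6 still-open variables draw from only 6 values {1, 3, 4, 6, 7, 8}, so each is used; only F can be 7, hence F = 7.
The 5 still-open variables together cover exactly {1, 3, 4, 6, 8} — 5 values for 5 variables — and 4 appears only in C's list, so C = 4.

C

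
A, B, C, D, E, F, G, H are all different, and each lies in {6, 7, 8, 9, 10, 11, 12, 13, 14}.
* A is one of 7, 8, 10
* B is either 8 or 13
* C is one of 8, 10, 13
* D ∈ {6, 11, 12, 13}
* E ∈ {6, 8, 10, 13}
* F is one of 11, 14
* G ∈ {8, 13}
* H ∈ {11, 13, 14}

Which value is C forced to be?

10

Among the 8 variables, 7 fits only A (and all 8 values in {6, 7, 8, 10, 11, 12, 13, 14} must be used), so A = 7.
The 7 still-open variables together cover exactly {6, 8, 10, 11, 12, 13, 14} — 7 values for 7 variables — and 12 appears only in D's list, so D = 12.
The 6 still-open variables together cover exactly {6, 8, 10, 11, 13, 14} — 6 values for 6 variables — and 6 appears only in E's list, so E = 6.
Among the 5 still-open variables, 10 fits only C (and all 5 values in {8, 10, 11, 13, 14} must be used), so C = 10.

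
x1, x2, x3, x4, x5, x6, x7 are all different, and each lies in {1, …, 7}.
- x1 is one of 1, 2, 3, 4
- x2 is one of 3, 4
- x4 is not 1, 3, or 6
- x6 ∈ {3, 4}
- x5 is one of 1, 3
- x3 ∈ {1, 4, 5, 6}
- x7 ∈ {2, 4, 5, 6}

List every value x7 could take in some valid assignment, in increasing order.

5, 6

The 7 variables together cover exactly {1, 2, 3, 4, 5, 6, 7} — 7 values for 7 variables — and 7 appears only in x4's list, so x4 = 7.
The 2 variables x2 and x6 are confined to {3, 4}, which locks those values in; drop them from x1, x3, x5, x7.
x5 has just one choice, so x5 = 1. Remove 1 from x1, x3.
x1 must be 2 (only option left). Eliminate 2 elsewhere: x7.
No further eliminations apply; x7 can still be any of 5, 6.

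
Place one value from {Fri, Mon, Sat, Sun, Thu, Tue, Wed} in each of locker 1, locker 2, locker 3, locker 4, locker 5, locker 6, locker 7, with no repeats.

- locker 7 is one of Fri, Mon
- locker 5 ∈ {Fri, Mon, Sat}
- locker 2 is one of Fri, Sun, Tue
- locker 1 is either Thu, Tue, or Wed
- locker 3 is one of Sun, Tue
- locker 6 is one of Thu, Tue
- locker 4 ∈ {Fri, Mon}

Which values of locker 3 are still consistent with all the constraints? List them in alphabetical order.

The 7 variables draw from only 7 values {Fri, Mon, Sat, Sun, Thu, Tue, Wed}, so each is used; only locker 5 can be Sat, hence locker 5 = Sat.
The 6 still-open variables draw from only 6 values {Fri, Mon, Sun, Thu, Tue, Wed}, so each is used; only locker 1 can be Wed, hence locker 1 = Wed.
The 5 still-open variables together cover exactly {Fri, Mon, Sun, Thu, Tue} — 5 values for 5 variables — and Thu appears only in locker 6's list, so locker 6 = Thu.
The 2 variables locker 4 and locker 7 are confined to {Fri, Mon}, which locks those values in; drop them from locker 2.
No further eliminations apply; locker 3 can still be any of Sun, Tue.

Sun, Tue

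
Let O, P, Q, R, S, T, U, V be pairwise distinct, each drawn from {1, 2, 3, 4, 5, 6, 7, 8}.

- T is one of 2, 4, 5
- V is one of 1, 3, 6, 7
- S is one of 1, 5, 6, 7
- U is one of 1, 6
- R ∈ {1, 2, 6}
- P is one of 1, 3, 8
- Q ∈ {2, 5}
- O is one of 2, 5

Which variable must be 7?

S

The 8 variables draw from only 8 values {1, 2, 3, 4, 5, 6, 7, 8}, so each is used; only T can be 4, hence T = 4.
The 7 still-open variables together cover exactly {1, 2, 3, 5, 6, 7, 8} — 7 values for 7 variables — and 8 appears only in P's list, so P = 8.
The 6 still-open variables together cover exactly {1, 2, 3, 5, 6, 7} — 6 values for 6 variables — and 3 appears only in V's list, so V = 3.
The 5 still-open variables draw from only 5 values {1, 2, 5, 6, 7}, so each is used; only S can be 7, hence S = 7.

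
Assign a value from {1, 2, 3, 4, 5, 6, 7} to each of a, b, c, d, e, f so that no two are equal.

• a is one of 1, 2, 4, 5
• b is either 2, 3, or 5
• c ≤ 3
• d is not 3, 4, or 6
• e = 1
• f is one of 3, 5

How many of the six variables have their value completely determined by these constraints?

e must be 1 (only option left). Remove 1 from a, c, d.
The 5 still-open variables together cover exactly {2, 3, 4, 5, 7} — 5 values for 5 variables — and 4 appears only in a's list, so a = 4.
The 4 still-open variables together cover exactly {2, 3, 5, 7} — 4 values for 4 variables — and 7 appears only in d's list, so d = 7.
Determined: a=4, d=7, e=1. The other variables each still have more than one consistent value. That makes 3.

3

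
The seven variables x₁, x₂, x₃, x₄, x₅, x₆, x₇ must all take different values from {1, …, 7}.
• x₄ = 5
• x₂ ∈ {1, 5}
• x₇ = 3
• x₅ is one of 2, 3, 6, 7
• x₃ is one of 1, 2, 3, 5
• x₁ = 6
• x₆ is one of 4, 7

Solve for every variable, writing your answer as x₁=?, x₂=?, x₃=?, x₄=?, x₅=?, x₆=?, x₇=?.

x₁ has just one choice, so x₁ = 6. Remove 6 from x₅.
x₄'s domain is down to {5}, so x₄ = 5. Remove 5 from x₂, x₃.
That leaves x₇ = 3. So x₃, x₅ can't be 3.
x₂ must be 1 (only option left). Eliminate 1 elsewhere: x₃.
x₃'s domain is down to {2}, so x₃ = 2. Strike 2 from x₅.
That leaves x₅ = 7. Strike 7 from x₆.
x₆'s domain is down to {4}, so x₆ = 4.

x₁=6, x₂=1, x₃=2, x₄=5, x₅=7, x₆=4, x₇=3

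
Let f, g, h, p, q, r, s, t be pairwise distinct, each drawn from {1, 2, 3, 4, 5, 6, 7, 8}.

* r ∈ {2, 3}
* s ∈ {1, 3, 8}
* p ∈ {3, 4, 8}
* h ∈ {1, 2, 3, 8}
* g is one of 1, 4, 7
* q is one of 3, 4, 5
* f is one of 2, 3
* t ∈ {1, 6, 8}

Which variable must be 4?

p

The 8 variables together cover exactly {1, 2, 3, 4, 5, 6, 7, 8} — 8 values for 8 variables — and 5 appears only in q's list, so q = 5.
The 7 still-open variables draw from only 7 values {1, 2, 3, 4, 6, 7, 8}, so each is used; only t can be 6, hence t = 6.
The 6 still-open variables draw from only 6 values {1, 2, 3, 4, 7, 8}, so each is used; only g can be 7, hence g = 7.
The 5 still-open variables together cover exactly {1, 2, 3, 4, 8} — 5 values for 5 variables — and 4 appears only in p's list, so p = 4.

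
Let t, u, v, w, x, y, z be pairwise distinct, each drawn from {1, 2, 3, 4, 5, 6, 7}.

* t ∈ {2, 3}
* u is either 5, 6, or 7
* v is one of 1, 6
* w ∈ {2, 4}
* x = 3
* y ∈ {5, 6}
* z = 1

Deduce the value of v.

x's domain is down to {3}, so x = 3. Remove 3 from t.
That leaves z = 1. So v can't be 1.
So v = 6.

6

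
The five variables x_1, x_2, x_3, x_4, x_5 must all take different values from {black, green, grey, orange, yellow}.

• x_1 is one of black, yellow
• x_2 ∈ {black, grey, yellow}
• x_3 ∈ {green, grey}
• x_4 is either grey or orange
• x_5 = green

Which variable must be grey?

x_5 has just one choice, so x_5 = green. Remove green from x_3.
So grey goes to x_3.

x_3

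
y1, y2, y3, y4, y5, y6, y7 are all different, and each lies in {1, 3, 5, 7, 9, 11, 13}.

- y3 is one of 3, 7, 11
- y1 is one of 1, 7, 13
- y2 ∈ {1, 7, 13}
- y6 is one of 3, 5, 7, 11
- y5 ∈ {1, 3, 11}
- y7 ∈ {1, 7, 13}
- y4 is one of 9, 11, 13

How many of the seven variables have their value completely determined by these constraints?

The 7 variables together cover exactly {1, 3, 5, 7, 9, 11, 13} — 7 values for 7 variables — and 5 appears only in y6's list, so y6 = 5.
The 6 still-open variables draw from only 6 values {1, 3, 7, 9, 11, 13}, so each is used; only y4 can be 9, hence y4 = 9.
The 3 variables y1, y2, y7 are confined to {1, 7, 13}, which locks those values in; drop them from y3, y5.
Determined: y4=9, y6=5. The other variables each still have more than one consistent value. That makes 2.

2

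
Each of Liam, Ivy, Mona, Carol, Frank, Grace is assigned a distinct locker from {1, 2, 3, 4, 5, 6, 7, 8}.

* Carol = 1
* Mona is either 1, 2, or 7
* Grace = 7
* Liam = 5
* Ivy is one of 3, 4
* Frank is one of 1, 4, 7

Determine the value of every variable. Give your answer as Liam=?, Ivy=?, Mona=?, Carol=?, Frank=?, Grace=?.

Liam=5, Ivy=3, Mona=2, Carol=1, Frank=4, Grace=7

Liam has just one choice, so Liam = 5.
Carol's domain is down to {1}, so Carol = 1. Remove 1 from Mona, Frank.
Grace has just one choice, so Grace = 7. Remove 7 from Mona, Frank.
Mona's domain is down to {2}, so Mona = 2.
Frank must be 4 (only option left). Strike 4 from Ivy.
Ivy must be 3 (only option left).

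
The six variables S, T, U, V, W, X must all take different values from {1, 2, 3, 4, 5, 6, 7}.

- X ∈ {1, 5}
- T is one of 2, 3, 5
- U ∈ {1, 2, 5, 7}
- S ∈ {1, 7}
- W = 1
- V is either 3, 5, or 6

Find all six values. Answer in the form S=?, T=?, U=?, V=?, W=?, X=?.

W has just one choice, so W = 1. So S, U, X can't be 1.
X's domain is down to {5}, so X = 5. Strike 5 from T, U, V.
That leaves S = 7. Remove 7 from U.
U must be 2 (only option left). Strike 2 from T.
T has just one choice, so T = 3. So V can't be 3.
V's domain is down to {6}, so V = 6.

S=7, T=3, U=2, V=6, W=1, X=5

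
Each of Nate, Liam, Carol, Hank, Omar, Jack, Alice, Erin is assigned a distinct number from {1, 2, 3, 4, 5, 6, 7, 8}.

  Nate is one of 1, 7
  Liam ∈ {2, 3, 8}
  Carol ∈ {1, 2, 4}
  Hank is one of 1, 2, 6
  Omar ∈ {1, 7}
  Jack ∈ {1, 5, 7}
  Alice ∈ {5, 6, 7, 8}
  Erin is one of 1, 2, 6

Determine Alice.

8

The 8 variables together cover exactly {1, 2, 3, 4, 5, 6, 7, 8} — 8 values for 8 variables — and 3 appears only in Liam's list, so Liam = 3.
The 7 still-open variables together cover exactly {1, 2, 4, 5, 6, 7, 8} — 7 values for 7 variables — and 4 appears only in Carol's list, so Carol = 4.
Among the 6 still-open variables, 8 fits only Alice (and all 6 values in {1, 2, 5, 6, 7, 8} must be used), so Alice = 8.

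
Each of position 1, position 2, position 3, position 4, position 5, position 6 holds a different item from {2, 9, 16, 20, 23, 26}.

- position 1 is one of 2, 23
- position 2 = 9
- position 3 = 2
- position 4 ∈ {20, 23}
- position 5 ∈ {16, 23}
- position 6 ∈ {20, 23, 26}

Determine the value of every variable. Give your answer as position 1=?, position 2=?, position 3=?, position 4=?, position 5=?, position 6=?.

position 2 must be 9 (only option left).
That leaves position 3 = 2. Remove 2 from position 1.
position 1 has just one choice, so position 1 = 23. So position 4, position 5, position 6 can't be 23.
position 4 must be 20 (only option left). Eliminate 20 elsewhere: position 6.
position 5 must be 16 (only option left).
That leaves position 6 = 26.

position 1=23, position 2=9, position 3=2, position 4=20, position 5=16, position 6=26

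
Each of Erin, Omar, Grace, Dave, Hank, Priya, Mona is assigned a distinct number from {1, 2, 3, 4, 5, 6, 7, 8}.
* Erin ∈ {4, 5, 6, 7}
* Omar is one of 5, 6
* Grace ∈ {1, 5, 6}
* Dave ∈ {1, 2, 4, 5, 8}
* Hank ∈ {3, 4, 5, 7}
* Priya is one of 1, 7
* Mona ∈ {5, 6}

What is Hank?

The 2 variables Omar and Mona are confined to {5, 6}, which locks those values in; drop them from Erin, Grace, Dave, Hank.
That leaves Grace = 1. So Dave, Priya can't be 1.
That leaves Priya = 7. So Erin, Hank can't be 7.
Erin has just one choice, so Erin = 4. Remove 4 from Dave, Hank.
So Hank = 3.

3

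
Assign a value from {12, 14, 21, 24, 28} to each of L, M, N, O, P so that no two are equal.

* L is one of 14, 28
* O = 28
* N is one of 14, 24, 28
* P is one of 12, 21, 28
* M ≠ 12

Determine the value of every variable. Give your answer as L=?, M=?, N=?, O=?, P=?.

O has just one choice, so O = 28. So L, M, N, P can't be 28.
L has just one choice, so L = 14. Strike 14 from M, N.
N's domain is down to {24}, so N = 24. Eliminate 24 elsewhere: M.
M must be 21 (only option left). Strike 21 from P.
P's domain is down to {12}, so P = 12.

L=14, M=21, N=24, O=28, P=12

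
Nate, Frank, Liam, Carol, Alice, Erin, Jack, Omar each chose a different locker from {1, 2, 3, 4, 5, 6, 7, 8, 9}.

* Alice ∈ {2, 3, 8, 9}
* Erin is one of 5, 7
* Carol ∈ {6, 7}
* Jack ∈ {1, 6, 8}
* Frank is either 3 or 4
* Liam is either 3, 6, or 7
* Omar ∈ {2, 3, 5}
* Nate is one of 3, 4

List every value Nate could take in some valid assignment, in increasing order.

3, 4

The 2 variables Nate and Frank are confined to {3, 4}, which locks those values in; drop them from Liam, Alice, Omar.
The 2 variables Liam and Carol are confined to {6, 7}, which locks those values in; drop them from Erin, Jack.
Erin has just one choice, so Erin = 5. So Omar can't be 5.
That leaves Omar = 2. Strike 2 from Alice.
No further eliminations apply; Nate can still be any of 3, 4.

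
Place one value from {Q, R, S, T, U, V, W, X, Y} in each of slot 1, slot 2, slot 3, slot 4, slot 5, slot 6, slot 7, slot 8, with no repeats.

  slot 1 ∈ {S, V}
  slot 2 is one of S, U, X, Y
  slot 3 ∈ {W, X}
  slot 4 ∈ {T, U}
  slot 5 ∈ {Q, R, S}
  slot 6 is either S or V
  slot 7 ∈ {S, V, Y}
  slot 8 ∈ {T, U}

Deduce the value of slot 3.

W

The 2 variables slot 1 and slot 6 are confined to {S, V}, which locks those values in; drop them from slot 2, slot 5, slot 7.
That leaves slot 7 = Y. Remove Y from slot 2.
slot 4 and slot 8 between them cover only {T, U} — a naked pair. Remove those values from slot 2.
slot 2 must be X (only option left). So slot 3 can't be X.
So slot 3 = W.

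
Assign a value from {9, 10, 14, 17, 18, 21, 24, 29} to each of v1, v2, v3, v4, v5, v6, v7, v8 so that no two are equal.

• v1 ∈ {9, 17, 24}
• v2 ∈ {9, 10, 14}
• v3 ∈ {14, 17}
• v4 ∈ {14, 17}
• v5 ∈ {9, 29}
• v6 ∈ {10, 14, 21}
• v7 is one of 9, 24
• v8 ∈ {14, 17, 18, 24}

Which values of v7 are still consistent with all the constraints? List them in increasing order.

The 8 variables draw from only 8 values {9, 10, 14, 17, 18, 21, 24, 29}, so each is used; only v8 can be 18, hence v8 = 18.
Among the 7 still-open variables, 21 fits only v6 (and all 7 values in {9, 10, 14, 17, 21, 24, 29} must be used), so v6 = 21.
Among the 6 still-open variables, 10 fits only v2 (and all 6 values in {9, 10, 14, 17, 24, 29} must be used), so v2 = 10.
Among the 5 still-open variables, 29 fits only v5 (and all 5 values in {9, 14, 17, 24, 29} must be used), so v5 = 29.
v3 and v4 between them cover only {14, 17} — a naked pair. Remove those values from v1.
No further eliminations apply; v7 can still be any of 9, 24.

9, 24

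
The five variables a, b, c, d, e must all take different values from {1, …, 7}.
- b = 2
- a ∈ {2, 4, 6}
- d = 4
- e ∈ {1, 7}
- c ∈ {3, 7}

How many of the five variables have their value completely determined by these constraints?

3

b has just one choice, so b = 2. Strike 2 from a.
That leaves d = 4. Strike 4 from a.
a's domain is down to {6}, so a = 6.
Determined: a=6, b=2, d=4. The other variables each still have more than one consistent value. That makes 3.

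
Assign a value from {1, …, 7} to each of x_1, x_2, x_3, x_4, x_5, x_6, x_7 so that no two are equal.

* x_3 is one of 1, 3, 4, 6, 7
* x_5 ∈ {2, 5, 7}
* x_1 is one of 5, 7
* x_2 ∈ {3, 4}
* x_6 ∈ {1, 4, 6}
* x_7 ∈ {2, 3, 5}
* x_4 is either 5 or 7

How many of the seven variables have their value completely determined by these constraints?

The 2 variables x_1 and x_4 are confined to {5, 7}, which locks those values in; drop them from x_3, x_5, x_7.
x_5 must be 2 (only option left). Strike 2 from x_7.
x_7 has just one choice, so x_7 = 3. So x_2, x_3 can't be 3.
x_2's domain is down to {4}, so x_2 = 4. Strike 4 from x_3, x_6.
Determined: x_2=4, x_5=2, x_7=3. The other variables each still have more than one consistent value. That makes 3.

3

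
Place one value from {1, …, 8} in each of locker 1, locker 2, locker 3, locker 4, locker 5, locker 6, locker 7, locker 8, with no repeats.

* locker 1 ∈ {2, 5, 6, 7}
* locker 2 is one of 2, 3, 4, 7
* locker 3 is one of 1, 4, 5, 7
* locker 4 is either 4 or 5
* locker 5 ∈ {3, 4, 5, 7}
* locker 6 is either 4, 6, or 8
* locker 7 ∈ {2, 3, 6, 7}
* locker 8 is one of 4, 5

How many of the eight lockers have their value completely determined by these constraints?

2

The 8 variables draw from only 8 values {1, 2, 3, 4, 5, 6, 7, 8}, so each is used; only locker 3 can be 1, hence locker 3 = 1.
The 7 still-open variables together cover exactly {2, 3, 4, 5, 6, 7, 8} — 7 values for 7 variables — and 8 appears only in locker 6's list, so locker 6 = 8.
locker 4 and locker 8 share exactly the 2 values {4, 5}; by pigeonhole those values go to them, so strike 4, 5 from locker 1, locker 2, locker 5.
Determined: locker 3=1, locker 6=8. The other lockers each still have more than one consistent value. That makes 2.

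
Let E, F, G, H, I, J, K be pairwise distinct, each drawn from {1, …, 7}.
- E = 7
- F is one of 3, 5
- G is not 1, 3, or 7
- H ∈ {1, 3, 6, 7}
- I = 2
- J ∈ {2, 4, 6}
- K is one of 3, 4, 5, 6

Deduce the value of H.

E's domain is down to {7}, so E = 7. So H can't be 7.
I must be 2 (only option left). So G, J can't be 2.
Among the 5 still-open variables, 1 fits only H (and all 5 values in {1, 3, 4, 5, 6} must be used), so H = 1.

1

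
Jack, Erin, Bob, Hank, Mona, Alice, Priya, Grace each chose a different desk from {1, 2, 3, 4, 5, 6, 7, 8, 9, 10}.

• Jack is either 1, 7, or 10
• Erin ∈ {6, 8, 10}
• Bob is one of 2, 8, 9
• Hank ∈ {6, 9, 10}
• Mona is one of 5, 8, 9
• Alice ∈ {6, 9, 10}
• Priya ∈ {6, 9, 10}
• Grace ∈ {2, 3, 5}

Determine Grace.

3

Hank, Alice, Priya between them cover only {6, 9, 10} — a naked triple. Remove those values from Jack, Erin, Bob, Mona.
Erin's domain is down to {8}, so Erin = 8. Eliminate 8 elsewhere: Bob, Mona.
Bob must be 2 (only option left). So Grace can't be 2.
Mona has just one choice, so Mona = 5. Strike 5 from Grace.
So Grace = 3.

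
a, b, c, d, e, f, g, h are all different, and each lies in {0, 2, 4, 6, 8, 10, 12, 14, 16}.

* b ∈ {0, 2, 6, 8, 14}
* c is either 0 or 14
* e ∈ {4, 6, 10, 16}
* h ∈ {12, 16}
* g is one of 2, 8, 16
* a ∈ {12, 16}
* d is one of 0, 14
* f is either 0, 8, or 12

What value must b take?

a and h between them cover only {12, 16} — a naked pair. Remove those values from e, f, g.
The 2 variables c and d are confined to {0, 14}, which locks those values in; drop them from b, f.
That leaves f = 8. Strike 8 from b, g.
That leaves g = 2. Remove 2 from b.
So b = 6.

6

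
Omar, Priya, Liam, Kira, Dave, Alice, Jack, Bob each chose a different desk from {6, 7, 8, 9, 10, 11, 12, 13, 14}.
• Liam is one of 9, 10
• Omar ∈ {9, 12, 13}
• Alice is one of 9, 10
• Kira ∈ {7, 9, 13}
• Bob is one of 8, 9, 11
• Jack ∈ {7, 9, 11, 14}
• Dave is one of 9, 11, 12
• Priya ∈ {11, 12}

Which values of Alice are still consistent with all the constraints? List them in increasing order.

9, 10

Among the 8 variables, 8 fits only Bob (and all 8 values in {7, 8, 9, 10, 11, 12, 13, 14} must be used), so Bob = 8.
Among the 7 still-open variables, 14 fits only Jack (and all 7 values in {7, 9, 10, 11, 12, 13, 14} must be used), so Jack = 14.
The 6 still-open variables draw from only 6 values {7, 9, 10, 11, 12, 13}, so each is used; only Kira can be 7, hence Kira = 7.
The 5 still-open variables together cover exactly {9, 10, 11, 12, 13} — 5 values for 5 variables — and 13 appears only in Omar's list, so Omar = 13.
The 2 variables Liam and Alice are confined to {9, 10}, which locks those values in; drop them from Dave.
No further eliminations apply; Alice can still be any of 9, 10.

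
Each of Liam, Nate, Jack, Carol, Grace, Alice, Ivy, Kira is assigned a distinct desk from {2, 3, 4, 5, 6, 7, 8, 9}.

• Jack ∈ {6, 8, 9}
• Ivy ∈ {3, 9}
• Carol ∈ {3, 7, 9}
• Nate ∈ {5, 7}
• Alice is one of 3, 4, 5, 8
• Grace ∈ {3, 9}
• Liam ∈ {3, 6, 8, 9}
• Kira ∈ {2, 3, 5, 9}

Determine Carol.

7

The 8 variables draw from only 8 values {2, 3, 4, 5, 6, 7, 8, 9}, so each is used; only Kira can be 2, hence Kira = 2.
The 7 still-open variables together cover exactly {3, 4, 5, 6, 7, 8, 9} — 7 values for 7 variables — and 4 appears only in Alice's list, so Alice = 4.
The 6 still-open variables draw from only 6 values {3, 5, 6, 7, 8, 9}, so each is used; only Nate can be 5, hence Nate = 5.
The 5 still-open variables draw from only 5 values {3, 6, 7, 8, 9}, so each is used; only Carol can be 7, hence Carol = 7.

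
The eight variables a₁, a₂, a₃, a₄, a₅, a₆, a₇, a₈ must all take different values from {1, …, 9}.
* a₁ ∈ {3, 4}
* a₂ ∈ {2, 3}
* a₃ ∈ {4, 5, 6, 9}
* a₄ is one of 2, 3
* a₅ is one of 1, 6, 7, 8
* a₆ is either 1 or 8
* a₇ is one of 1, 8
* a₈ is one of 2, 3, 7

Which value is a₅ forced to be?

6

The 2 variables a₂ and a₄ are confined to {2, 3}, which locks those values in; drop them from a₁, a₈.
That leaves a₁ = 4. Eliminate 4 elsewhere: a₃.
a₈ must be 7 (only option left). Remove 7 from a₅.
a₆ and a₇ share exactly the 2 values {1, 8}; by pigeonhole those values go to them, so strike 1, 8 from a₅.
So a₅ = 6.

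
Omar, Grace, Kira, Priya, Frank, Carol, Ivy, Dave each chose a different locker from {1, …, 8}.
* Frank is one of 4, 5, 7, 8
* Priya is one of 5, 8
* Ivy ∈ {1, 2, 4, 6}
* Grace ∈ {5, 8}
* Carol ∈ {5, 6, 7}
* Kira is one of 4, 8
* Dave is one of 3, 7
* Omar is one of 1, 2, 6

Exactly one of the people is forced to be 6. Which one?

Carol

Among the 8 variables, 3 fits only Dave (and all 8 values in {1, 2, 3, 4, 5, 6, 7, 8} must be used), so Dave = 3.
Grace and Priya share exactly the 2 values {5, 8}; by pigeonhole those values go to them, so strike 5, 8 from Kira, Frank, Carol.
Kira must be 4 (only option left). Remove 4 from Frank, Ivy.
Frank has just one choice, so Frank = 7. Strike 7 from Carol.
So 6 goes to Carol.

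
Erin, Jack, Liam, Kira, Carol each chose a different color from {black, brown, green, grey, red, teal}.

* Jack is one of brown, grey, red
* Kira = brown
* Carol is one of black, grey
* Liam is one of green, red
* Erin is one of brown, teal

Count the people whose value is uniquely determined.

Kira has just one choice, so Kira = brown. Eliminate brown elsewhere: Erin, Jack.
Erin's domain is down to {teal}, so Erin = teal.
Determined: Erin=teal, Kira=brown. The other people each still have more than one consistent value. That makes 2.

2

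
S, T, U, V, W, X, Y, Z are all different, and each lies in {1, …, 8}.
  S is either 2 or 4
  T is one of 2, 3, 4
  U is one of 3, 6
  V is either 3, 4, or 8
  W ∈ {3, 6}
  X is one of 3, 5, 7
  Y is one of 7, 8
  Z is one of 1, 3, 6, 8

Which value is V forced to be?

Among the 8 variables, 1 fits only Z (and all 8 values in {1, 2, 3, 4, 5, 6, 7, 8} must be used), so Z = 1.
The 7 still-open variables together cover exactly {2, 3, 4, 5, 6, 7, 8} — 7 values for 7 variables — and 5 appears only in X's list, so X = 5.
Among the 6 still-open variables, 7 fits only Y (and all 6 values in {2, 3, 4, 6, 7, 8} must be used), so Y = 7.
Among the 5 still-open variables, 8 fits only V (and all 5 values in {2, 3, 4, 6, 8} must be used), so V = 8.

8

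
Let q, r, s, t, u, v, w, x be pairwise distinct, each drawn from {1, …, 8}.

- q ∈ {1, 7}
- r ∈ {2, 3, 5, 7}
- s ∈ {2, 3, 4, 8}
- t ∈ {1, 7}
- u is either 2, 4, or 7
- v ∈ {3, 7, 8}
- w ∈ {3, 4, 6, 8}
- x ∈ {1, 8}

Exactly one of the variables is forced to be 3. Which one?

The 8 variables together cover exactly {1, 2, 3, 4, 5, 6, 7, 8} — 8 values for 8 variables — and 5 appears only in r's list, so r = 5.
Among the 7 still-open variables, 6 fits only w (and all 7 values in {1, 2, 3, 4, 6, 7, 8} must be used), so w = 6.
q and t share exactly the 2 values {1, 7}; by pigeonhole those values go to them, so strike 1, 7 from u, v, x.
x's domain is down to {8}, so x = 8. Eliminate 8 elsewhere: s, v.
So 3 goes to v.

v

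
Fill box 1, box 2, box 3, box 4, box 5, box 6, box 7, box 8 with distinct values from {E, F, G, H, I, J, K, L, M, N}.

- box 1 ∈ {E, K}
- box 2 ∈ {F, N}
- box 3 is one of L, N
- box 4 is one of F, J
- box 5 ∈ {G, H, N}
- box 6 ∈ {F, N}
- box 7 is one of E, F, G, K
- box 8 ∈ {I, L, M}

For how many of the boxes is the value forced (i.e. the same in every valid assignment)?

box 2 and box 6 between them cover only {F, N} — a naked pair. Remove those values from box 3, box 4, box 5, box 7.
box 3's domain is down to {L}, so box 3 = L. Strike L from box 8.
That leaves box 4 = J.
Determined: box 3=L, box 4=J. The other boxes each still have more than one consistent value. That makes 2.

2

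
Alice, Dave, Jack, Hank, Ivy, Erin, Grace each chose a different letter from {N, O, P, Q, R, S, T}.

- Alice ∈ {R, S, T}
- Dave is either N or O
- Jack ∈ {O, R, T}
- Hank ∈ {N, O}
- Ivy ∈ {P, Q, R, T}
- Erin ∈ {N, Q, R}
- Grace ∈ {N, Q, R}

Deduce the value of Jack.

T

The 7 variables together cover exactly {N, O, P, Q, R, S, T} — 7 values for 7 variables — and P appears only in Ivy's list, so Ivy = P.
The 6 still-open variables together cover exactly {N, O, Q, R, S, T} — 6 values for 6 variables — and S appears only in Alice's list, so Alice = S.
The 5 still-open variables draw from only 5 values {N, O, Q, R, T}, so each is used; only Jack can be T, hence Jack = T.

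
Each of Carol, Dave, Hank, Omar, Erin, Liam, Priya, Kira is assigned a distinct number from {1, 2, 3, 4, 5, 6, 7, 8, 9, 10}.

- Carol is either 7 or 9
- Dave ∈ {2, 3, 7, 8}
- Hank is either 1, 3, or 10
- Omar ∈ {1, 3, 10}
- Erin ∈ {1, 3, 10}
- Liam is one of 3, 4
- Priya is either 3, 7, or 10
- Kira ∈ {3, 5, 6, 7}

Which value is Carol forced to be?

9

The 3 variables Hank, Omar, Erin are confined to {1, 3, 10}, which locks those values in; drop them from Dave, Liam, Priya, Kira.
Liam has just one choice, so Liam = 4.
That leaves Priya = 7. Eliminate 7 elsewhere: Carol, Dave, Kira.
So Carol = 9.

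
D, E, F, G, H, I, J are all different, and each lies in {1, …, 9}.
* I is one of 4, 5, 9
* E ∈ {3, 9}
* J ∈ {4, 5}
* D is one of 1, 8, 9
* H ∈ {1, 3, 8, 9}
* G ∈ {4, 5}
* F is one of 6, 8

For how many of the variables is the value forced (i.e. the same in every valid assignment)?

The 7 variables together cover exactly {1, 3, 4, 5, 6, 8, 9} — 7 values for 7 variables — and 6 appears only in F's list, so F = 6.
G and J share exactly the 2 values {4, 5}; by pigeonhole those values go to them, so strike 4, 5 from I.
I's domain is down to {9}, so I = 9. Remove 9 from D, E, H.
That leaves E = 3. Strike 3 from H.
Determined: E=3, F=6, I=9. The other variables each still have more than one consistent value. That makes 3.

3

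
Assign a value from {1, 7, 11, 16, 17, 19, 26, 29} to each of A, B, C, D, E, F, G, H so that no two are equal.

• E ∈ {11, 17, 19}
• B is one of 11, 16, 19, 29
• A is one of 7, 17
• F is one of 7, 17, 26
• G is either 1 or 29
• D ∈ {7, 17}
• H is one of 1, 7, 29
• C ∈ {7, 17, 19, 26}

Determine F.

The 8 variables together cover exactly {1, 7, 11, 16, 17, 19, 26, 29} — 8 values for 8 variables — and 16 appears only in B's list, so B = 16.
The 7 still-open variables together cover exactly {1, 7, 11, 17, 19, 26, 29} — 7 values for 7 variables — and 11 appears only in E's list, so E = 11.
Among the 6 still-open variables, 19 fits only C (and all 6 values in {1, 7, 17, 19, 26, 29} must be used), so C = 19.
The 5 still-open variables together cover exactly {1, 7, 17, 26, 29} — 5 values for 5 variables — and 26 appears only in F's list, so F = 26.

26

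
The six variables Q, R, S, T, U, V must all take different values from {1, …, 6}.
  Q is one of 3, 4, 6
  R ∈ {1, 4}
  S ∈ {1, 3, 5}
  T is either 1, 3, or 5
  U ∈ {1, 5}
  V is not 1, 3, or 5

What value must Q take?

6

Among the 6 variables, 2 fits only V (and all 6 values in {1, 2, 3, 4, 5, 6} must be used), so V = 2.
The 5 still-open variables together cover exactly {1, 3, 4, 5, 6} — 5 values for 5 variables — and 6 appears only in Q's list, so Q = 6.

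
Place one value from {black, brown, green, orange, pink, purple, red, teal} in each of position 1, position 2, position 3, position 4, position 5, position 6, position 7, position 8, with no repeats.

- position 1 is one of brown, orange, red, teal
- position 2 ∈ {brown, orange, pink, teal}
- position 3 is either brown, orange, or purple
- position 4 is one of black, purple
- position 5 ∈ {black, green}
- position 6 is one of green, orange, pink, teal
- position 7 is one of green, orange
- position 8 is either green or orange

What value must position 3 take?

The 8 variables together cover exactly {black, brown, green, orange, pink, purple, red, teal} — 8 values for 8 variables — and red appears only in position 1's list, so position 1 = red.
position 7 and position 8 between them cover only {green, orange} — a naked pair. Remove those values from position 2, position 3, position 5, position 6.
position 5 has just one choice, so position 5 = black. So position 4 can't be black.
position 4 has just one choice, so position 4 = purple. So position 3 can't be purple.
So position 3 = brown.

brown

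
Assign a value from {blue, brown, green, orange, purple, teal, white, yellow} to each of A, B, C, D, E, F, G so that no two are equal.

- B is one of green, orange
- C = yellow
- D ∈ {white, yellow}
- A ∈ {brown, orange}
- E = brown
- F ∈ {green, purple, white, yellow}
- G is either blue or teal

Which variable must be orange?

C has just one choice, so C = yellow. So D, F can't be yellow.
D's domain is down to {white}, so D = white. So F can't be white.
That leaves E = brown. Strike brown from A.
So orange goes to A.

A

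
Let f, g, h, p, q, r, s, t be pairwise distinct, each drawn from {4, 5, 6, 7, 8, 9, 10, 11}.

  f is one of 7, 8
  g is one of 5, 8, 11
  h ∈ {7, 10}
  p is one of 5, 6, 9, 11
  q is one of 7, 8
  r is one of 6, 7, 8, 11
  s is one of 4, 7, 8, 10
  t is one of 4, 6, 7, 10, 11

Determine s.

4

The 8 variables draw from only 8 values {4, 5, 6, 7, 8, 9, 10, 11}, so each is used; only p can be 9, hence p = 9.
Among the 7 still-open variables, 5 fits only g (and all 7 values in {4, 5, 6, 7, 8, 10, 11} must be used), so g = 5.
f and q between them cover only {7, 8} — a naked pair. Remove those values from h, r, s, t.
h's domain is down to {10}, so h = 10. Strike 10 from s, t.
So s = 4.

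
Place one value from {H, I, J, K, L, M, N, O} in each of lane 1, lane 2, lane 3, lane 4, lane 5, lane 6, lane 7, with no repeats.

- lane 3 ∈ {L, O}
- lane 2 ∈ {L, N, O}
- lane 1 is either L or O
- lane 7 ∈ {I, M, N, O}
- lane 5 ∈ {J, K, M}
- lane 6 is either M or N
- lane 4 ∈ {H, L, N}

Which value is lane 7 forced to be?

lane 1 and lane 3 share exactly the 2 values {L, O}; by pigeonhole those values go to them, so strike L, O from lane 2, lane 4, lane 7.
lane 2 has just one choice, so lane 2 = N. Strike N from lane 4, lane 6, lane 7.
lane 4's domain is down to {H}, so lane 4 = H.
lane 6 must be M (only option left). Remove M from lane 5, lane 7.
So lane 7 = I.

I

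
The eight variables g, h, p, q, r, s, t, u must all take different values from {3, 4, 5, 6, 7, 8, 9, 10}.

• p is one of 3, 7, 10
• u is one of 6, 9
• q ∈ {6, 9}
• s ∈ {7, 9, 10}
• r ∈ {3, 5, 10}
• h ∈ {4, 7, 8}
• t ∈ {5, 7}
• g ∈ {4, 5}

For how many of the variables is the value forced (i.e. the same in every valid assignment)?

2

Among the 8 variables, 8 fits only h (and all 8 values in {3, 4, 5, 6, 7, 8, 9, 10} must be used), so h = 8.
The 7 still-open variables draw from only 7 values {3, 4, 5, 6, 7, 9, 10}, so each is used; only g can be 4, hence g = 4.
The 2 variables q and u are confined to {6, 9}, which locks those values in; drop them from s.
Determined: g=4, h=8. The other variables each still have more than one consistent value. That makes 2.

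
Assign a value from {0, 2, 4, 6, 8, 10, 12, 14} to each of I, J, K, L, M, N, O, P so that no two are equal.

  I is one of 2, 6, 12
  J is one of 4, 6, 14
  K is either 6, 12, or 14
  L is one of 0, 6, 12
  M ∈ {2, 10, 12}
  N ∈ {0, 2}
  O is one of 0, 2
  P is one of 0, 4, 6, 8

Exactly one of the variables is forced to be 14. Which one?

The 8 variables draw from only 8 values {0, 2, 4, 6, 8, 10, 12, 14}, so each is used; only P can be 8, hence P = 8.
The 7 still-open variables together cover exactly {0, 2, 4, 6, 10, 12, 14} — 7 values for 7 variables — and 4 appears only in J's list, so J = 4.
The 6 still-open variables draw from only 6 values {0, 2, 6, 10, 12, 14}, so each is used; only M can be 10, hence M = 10.
Among the 5 still-open variables, 14 fits only K (and all 5 values in {0, 2, 6, 12, 14} must be used), so K = 14.

K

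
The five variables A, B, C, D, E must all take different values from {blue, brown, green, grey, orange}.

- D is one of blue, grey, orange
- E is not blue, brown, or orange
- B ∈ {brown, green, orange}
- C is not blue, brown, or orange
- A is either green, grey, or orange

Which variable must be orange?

The 5 variables draw from only 5 values {blue, brown, green, grey, orange}, so each is used; only D can be blue, hence D = blue.
The 4 still-open variables draw from only 4 values {brown, green, grey, orange}, so each is used; only B can be brown, hence B = brown.
The 3 still-open variables together cover exactly {green, grey, orange} — 3 values for 3 variables — and orange appears only in A's list, so A = orange.

A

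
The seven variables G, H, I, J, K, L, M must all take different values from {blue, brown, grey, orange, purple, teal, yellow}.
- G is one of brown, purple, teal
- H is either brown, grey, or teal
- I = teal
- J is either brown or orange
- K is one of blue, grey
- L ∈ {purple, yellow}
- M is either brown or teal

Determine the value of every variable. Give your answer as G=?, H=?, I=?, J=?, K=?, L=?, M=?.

G=purple, H=grey, I=teal, J=orange, K=blue, L=yellow, M=brown

I's domain is down to {teal}, so I = teal. Remove teal from G, H, M.
M's domain is down to {brown}, so M = brown. Eliminate brown elsewhere: G, H, J.
G's domain is down to {purple}, so G = purple. Remove purple from L.
H must be grey (only option left). Remove grey from K.
J has just one choice, so J = orange.
K has just one choice, so K = blue.
That leaves L = yellow.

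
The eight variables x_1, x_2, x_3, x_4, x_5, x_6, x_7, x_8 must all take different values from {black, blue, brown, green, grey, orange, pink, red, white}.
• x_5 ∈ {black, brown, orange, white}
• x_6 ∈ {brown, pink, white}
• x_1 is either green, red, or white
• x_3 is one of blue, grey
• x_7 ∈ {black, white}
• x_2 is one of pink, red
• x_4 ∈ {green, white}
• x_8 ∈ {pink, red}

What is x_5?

orange

x_2 and x_8 share exactly the 2 values {pink, red}; by pigeonhole those values go to them, so strike pink, red from x_1, x_6.
x_1 and x_4 share exactly the 2 values {green, white}; by pigeonhole those values go to them, so strike green, white from x_5, x_6, x_7.
x_6 must be brown (only option left). So x_5 can't be brown.
That leaves x_7 = black. Strike black from x_5.
So x_5 = orange.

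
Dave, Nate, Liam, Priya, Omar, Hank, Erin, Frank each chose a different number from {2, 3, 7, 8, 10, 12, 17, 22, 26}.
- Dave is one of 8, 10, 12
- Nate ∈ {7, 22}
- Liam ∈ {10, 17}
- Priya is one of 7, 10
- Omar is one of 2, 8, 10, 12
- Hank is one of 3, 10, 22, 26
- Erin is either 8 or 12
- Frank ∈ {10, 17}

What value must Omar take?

2

Liam and Frank between them cover only {10, 17} — a naked pair. Remove those values from Dave, Priya, Omar, Hank.
Priya must be 7 (only option left). So Nate can't be 7.
Nate must be 22 (only option left). Remove 22 from Hank.
Dave and Erin share exactly the 2 values {8, 12}; by pigeonhole those values go to them, so strike 8, 12 from Omar.
So Omar = 2.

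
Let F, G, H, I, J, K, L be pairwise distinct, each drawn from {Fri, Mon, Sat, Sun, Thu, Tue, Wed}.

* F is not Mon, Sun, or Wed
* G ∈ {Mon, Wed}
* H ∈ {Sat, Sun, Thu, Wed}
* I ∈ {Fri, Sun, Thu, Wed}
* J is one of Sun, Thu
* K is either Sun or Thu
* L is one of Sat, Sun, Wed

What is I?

Among the 7 variables, Mon fits only G (and all 7 values in {Fri, Mon, Sat, Sun, Thu, Tue, Wed} must be used), so G = Mon.
The 6 still-open variables draw from only 6 values {Fri, Sat, Sun, Thu, Tue, Wed}, so each is used; only F can be Tue, hence F = Tue.
The 5 still-open variables together cover exactly {Fri, Sat, Sun, Thu, Wed} — 5 values for 5 variables — and Fri appears only in I's list, so I = Fri.

Fri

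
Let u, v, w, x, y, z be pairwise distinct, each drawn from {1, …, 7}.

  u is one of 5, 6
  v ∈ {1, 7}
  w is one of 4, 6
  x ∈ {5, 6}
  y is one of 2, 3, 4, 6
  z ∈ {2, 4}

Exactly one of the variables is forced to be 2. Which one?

z

u and x share exactly the 2 values {5, 6}; by pigeonhole those values go to them, so strike 5, 6 from w, y.
w's domain is down to {4}, so w = 4. So y, z can't be 4.
So 2 goes to z.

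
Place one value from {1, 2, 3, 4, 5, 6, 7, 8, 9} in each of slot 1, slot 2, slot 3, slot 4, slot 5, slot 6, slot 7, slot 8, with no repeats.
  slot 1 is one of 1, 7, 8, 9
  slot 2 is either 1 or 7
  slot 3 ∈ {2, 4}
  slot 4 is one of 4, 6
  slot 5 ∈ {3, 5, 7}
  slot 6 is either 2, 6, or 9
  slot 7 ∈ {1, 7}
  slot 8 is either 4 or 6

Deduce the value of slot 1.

slot 2 and slot 7 between them cover only {1, 7} — a naked pair. Remove those values from slot 1, slot 5.
slot 4 and slot 8 between them cover only {4, 6} — a naked pair. Remove those values from slot 3, slot 6.
slot 3 has just one choice, so slot 3 = 2. So slot 6 can't be 2.
slot 6 must be 9 (only option left). Remove 9 from slot 1.
So slot 1 = 8.

8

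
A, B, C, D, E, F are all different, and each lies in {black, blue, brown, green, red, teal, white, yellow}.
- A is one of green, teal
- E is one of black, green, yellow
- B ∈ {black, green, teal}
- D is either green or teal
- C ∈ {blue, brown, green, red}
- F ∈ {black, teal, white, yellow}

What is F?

A and D between them cover only {green, teal} — a naked pair. Remove those values from B, C, E, F.
B has just one choice, so B = black. So E, F can't be black.
That leaves E = yellow. Eliminate yellow elsewhere: F.
So F = white.

white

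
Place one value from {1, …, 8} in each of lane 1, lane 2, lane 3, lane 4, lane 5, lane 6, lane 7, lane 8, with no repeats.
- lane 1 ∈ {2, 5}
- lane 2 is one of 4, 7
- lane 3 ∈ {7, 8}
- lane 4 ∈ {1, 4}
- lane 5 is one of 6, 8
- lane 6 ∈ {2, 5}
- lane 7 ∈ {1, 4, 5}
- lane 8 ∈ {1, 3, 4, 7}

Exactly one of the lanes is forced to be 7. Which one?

The 8 variables together cover exactly {1, 2, 3, 4, 5, 6, 7, 8} — 8 values for 8 variables — and 3 appears only in lane 8's list, so lane 8 = 3.
The 7 still-open variables draw from only 7 values {1, 2, 4, 5, 6, 7, 8}, so each is used; only lane 5 can be 6, hence lane 5 = 6.
The 6 still-open variables together cover exactly {1, 2, 4, 5, 7, 8} — 6 values for 6 variables — and 8 appears only in lane 3's list, so lane 3 = 8.
The 5 still-open variables together cover exactly {1, 2, 4, 5, 7} — 5 values for 5 variables — and 7 appears only in lane 2's list, so lane 2 = 7.

lane 2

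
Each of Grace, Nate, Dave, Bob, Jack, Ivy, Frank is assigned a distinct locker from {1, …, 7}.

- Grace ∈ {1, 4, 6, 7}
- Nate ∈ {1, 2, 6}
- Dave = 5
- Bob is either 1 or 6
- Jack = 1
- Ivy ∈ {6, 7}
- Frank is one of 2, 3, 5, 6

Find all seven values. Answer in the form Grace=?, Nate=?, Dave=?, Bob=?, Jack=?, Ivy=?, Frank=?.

Grace=4, Nate=2, Dave=5, Bob=6, Jack=1, Ivy=7, Frank=3

Dave has just one choice, so Dave = 5. Strike 5 from Frank.
Jack has just one choice, so Jack = 1. Eliminate 1 elsewhere: Grace, Nate, Bob.
Bob has just one choice, so Bob = 6. Remove 6 from Grace, Nate, Ivy, Frank.
Ivy must be 7 (only option left). Remove 7 from Grace.
Grace must be 4 (only option left).
That leaves Nate = 2. Eliminate 2 elsewhere: Frank.
Frank has just one choice, so Frank = 3.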